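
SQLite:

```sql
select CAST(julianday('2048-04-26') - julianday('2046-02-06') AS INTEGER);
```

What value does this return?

22 days remain in February 2046 after the 6th (28 − 6).
Full months from March 2046 through March 2048 contribute their day counts.
Then 26 days into April 2048.
Total: 22 + 31 + 30 + 31 + 30 + 31 + 31 + 30 + 31 + 30 + 31 + 31 + 28 + 31 + 30 + 31 + 30 + 31 + 31 + 30 + 31 + 30 + 31 + 31 + 29 + 31 + 26 = 810.

810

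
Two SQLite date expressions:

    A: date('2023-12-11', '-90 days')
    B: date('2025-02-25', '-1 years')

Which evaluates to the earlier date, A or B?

A

A = 2023-09-12.
B = 2024-02-25.
A is earlier.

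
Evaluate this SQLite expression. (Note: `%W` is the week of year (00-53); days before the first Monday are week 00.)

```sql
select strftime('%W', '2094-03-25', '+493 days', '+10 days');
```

First apply '+493 days', '+10 days': 2094-03-25 → 2095-08-10.
2095-08-10 is a Wednesday. SQLite's %W counts Mondays since the year started; the result is 32.

32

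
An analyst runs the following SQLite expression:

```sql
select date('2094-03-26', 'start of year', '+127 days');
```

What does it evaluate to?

2094-05-08

`start of year` rewinds 2094-03-26 to 2094-01-01.
Applying '+127 days' to 2094-01-01: counting 127 days forward gives 2094-05-08.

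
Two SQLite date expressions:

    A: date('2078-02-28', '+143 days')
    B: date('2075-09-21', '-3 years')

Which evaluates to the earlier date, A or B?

A = 2078-07-21.
B = 2072-09-21.
B is earlier.

B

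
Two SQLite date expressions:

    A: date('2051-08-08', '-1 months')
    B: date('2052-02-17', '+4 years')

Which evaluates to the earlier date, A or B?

A

A = 2051-07-08.
B = 2056-02-17.
A is earlier.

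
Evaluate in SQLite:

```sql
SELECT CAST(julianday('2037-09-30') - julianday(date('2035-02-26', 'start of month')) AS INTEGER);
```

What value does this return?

`start of month` rewinds 2035-02-26 to 2035-02-01.
27 days remain in February 2035 after the 1st (28 − 1).
Full months from March 2035 through August 2037 contribute their day counts.
Then 30 days into September 2037.
Total: 27 + 31 + 30 + 31 + 30 + 31 + 31 + 30 + 31 + 30 + 31 + 31 + 29 + 31 + 30 + 31 + 30 + 31 + 31 + 30 + 31 + 30 + 31 + 31 + 28 + 31 + 30 + 31 + 30 + 31 + 31 + 30 = 972.

972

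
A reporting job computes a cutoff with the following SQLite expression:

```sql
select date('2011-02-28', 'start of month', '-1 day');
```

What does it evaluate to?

`start of month` rewinds 2011-02-28 to 2011-02-01.
Going back 1 day from 2011-02-01 reaches 2011-01-31 (last day of January, 31 days).

2011-01-31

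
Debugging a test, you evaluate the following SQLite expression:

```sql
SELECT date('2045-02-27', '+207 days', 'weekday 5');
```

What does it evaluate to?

2045-09-22

Applying '+207 days' to 2045-02-27: counting 207 days forward gives 2045-09-22.
`weekday 5` advances to the next Friday; 2045-09-22 is already a Friday, so it stays at 2045-09-22.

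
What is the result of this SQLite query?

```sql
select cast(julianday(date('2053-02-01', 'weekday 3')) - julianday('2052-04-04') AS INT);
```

307

`weekday 3` advances to the next Wednesday; 2053-02-01 is a Saturday, so it moves forward to 2053-02-05.
26 days remain in April 2052 after the 4th (30 − 4).
Full months from May 2052 through January 2053 contribute their day counts.
Then 5 days into February 2053.
Total: 26 + 31 + 30 + 31 + 31 + 30 + 31 + 30 + 31 + 31 + 5 = 307.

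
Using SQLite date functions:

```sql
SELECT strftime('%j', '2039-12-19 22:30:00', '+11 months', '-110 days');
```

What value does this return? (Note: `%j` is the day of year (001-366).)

214

First apply '+11 months', '-110 days': 2039-12-19 22:30:00 → 2040-08-01 22:30:00.
Day-of-year for 2040-08-01: days since 2040-01-01 inclusive = 214, zero-padded to 214.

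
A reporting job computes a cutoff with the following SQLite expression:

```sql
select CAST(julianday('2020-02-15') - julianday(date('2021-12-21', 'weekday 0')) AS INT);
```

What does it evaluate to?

`weekday 0` advances to the next Sunday; 2021-12-21 is a Tuesday, so it moves forward to 2021-12-26.
14 days remain in February 2020 after the 15th (29 − 15).
Full months from March 2020 through November 2021 contribute their day counts.
Then 26 days into December 2021.
Total: 14 + 31 + 30 + 31 + 30 + 31 + 31 + 30 + 31 + 30 + 31 + 31 + 28 + 31 + 30 + 31 + 30 + 31 + 31 + 30 + 31 + 30 + 26 = 680.
The subtraction is earlier − later, so the result is −680 → -680.

-680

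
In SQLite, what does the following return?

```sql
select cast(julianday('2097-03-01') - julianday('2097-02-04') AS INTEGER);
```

25

24 days remain in February 2097 after the 4th (28 − 4).
Then 1 day into March 2097.
Total: 24 + 1 = 25.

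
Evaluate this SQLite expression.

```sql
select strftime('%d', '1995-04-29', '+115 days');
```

22

First apply '+115 days': 1995-04-29 → 1995-08-22.
`%d` extracts the 2-digit day of month: 22.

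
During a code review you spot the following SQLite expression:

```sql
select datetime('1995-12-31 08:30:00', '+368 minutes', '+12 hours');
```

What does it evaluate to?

1996-01-01 02:38:00

368 minutes = 6h 8m; +368 minutes from 1995-12-31 08:30:00 is 1995-12-31 14:38:00.
+12 hours from 1995-12-31 14:38:00 is 1996-01-01 02:38:00 (crosses midnight).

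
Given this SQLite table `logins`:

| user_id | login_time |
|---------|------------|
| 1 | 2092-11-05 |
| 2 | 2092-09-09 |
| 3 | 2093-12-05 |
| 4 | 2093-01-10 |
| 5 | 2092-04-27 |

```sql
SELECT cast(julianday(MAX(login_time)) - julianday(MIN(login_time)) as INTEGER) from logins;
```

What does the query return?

MIN = 2092-04-27, MAX = 2093-12-05.
3 days remain in April 2092 after the 27th (30 − 27).
Full months from May 2092 through November 2093 contribute their day counts.
Then 5 days into December 2093.
Total: 3 + 31 + 30 + 31 + 31 + 30 + 31 + 30 + 31 + 31 + 28 + 31 + 30 + 31 + 30 + 31 + 31 + 30 + 31 + 30 + 5 = 587.

587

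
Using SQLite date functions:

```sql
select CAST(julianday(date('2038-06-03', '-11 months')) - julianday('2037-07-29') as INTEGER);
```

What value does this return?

Adding -11 months to 2038-06-03 gives 2037-07-03.
Both dates are in July 2037: 29 − 3 = 26.
The subtraction is earlier − later, so the result is −26 → -26.

-26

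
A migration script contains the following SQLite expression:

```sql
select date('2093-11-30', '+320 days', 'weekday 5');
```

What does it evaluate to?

Applying '+320 days' to 2093-11-30: counting 320 days forward gives 2094-10-16.
`weekday 5` advances to the next Friday; 2094-10-16 is a Saturday, so it moves forward to 2094-10-22.

2094-10-22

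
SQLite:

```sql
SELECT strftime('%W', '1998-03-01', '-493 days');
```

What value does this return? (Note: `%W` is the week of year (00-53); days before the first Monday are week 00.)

First apply '-493 days': 1998-03-01 → 1996-10-24.
1996-10-24 is a Thursday. SQLite's %W counts Mondays since the year started; the result is 43.

43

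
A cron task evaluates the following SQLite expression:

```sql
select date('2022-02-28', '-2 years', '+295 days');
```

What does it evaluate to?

Adding -2 years to 2022-02-28 gives 2020-02-28.
Applying '+295 days' to 2020-02-28: counting 295 days forward gives 2020-12-19.

2020-12-19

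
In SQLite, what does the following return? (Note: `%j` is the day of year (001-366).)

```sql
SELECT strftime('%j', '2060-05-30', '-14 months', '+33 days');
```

First apply '-14 months', '+33 days': 2060-05-30 → 2059-05-02.
Day-of-year for 2059-05-02: days since 2059-01-01 inclusive = 122, zero-padded to 122.

122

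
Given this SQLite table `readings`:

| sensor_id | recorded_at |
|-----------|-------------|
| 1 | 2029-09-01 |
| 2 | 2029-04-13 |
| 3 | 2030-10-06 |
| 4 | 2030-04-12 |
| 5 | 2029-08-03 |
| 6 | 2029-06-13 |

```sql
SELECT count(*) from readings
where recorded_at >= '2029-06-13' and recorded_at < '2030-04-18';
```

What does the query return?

4

Rows in [2029-06-13, 2030-04-18): 2029-09-01, 2030-04-12, 2029-08-03, 2029-06-13 → 4 rows.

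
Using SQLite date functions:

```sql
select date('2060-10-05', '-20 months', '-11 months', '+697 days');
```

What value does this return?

2060-01-31

Adding -20 months to 2060-10-05 gives 2059-02-05.
Adding -11 months to 2059-02-05 gives 2058-03-05.
Applying '+697 days' to 2058-03-05: counting 697 days forward gives 2060-01-31.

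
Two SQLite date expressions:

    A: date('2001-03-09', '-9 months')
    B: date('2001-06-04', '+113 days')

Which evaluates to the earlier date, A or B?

A = 2000-06-09.
B = 2001-09-25.
A is earlier.

A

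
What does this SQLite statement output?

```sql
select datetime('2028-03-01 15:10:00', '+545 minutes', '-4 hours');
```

545 minutes = 9h 5m; +545 minutes from 2028-03-01 15:10:00 is 2028-03-02 00:15:00 (crosses midnight).
-4 hours from 2028-03-02 00:15:00 is 2028-03-01 20:15:00 (crosses midnight).

2028-03-01 20:15:00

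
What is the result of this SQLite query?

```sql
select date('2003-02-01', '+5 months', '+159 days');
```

2003-12-07

Adding +5 months to 2003-02-01 gives 2003-07-01.
Applying '+159 days' to 2003-07-01: counting 159 days forward gives 2003-12-07.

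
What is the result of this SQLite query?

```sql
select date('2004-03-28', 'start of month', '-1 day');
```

`start of month` rewinds 2004-03-28 to 2004-03-01.
Going back 1 day from 2004-03-01 reaches 2004-02-29 (last day of February, 29 days).

2004-02-29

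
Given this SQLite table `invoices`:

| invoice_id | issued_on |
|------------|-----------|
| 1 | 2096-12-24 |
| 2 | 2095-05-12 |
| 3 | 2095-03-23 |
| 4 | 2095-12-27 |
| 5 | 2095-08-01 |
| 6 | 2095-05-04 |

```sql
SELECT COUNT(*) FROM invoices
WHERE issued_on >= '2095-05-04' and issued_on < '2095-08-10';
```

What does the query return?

Rows in [2095-05-04, 2095-08-10): 2095-05-12, 2095-08-01, 2095-05-04 → 3 rows.

3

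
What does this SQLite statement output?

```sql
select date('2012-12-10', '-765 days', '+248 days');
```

Applying '-765 days' to 2012-12-10: counting 765 days back gives 2010-11-06.
Applying '+248 days' to 2010-11-06: counting 248 days forward gives 2011-07-12.

2011-07-12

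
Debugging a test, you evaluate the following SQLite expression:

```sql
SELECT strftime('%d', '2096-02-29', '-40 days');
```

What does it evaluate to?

First apply '-40 days': 2096-02-29 → 2096-01-20.
`%d` extracts the 2-digit day of month: 20.

20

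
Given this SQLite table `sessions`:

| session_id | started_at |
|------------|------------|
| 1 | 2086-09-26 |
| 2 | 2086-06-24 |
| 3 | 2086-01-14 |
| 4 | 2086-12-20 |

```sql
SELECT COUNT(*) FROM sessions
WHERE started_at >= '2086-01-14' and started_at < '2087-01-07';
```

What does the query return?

Rows in [2086-01-14, 2087-01-07): 2086-09-26, 2086-06-24, 2086-01-14, 2086-12-20 → 4 rows.

4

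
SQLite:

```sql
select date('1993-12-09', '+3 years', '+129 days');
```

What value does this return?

Adding +3 years to 1993-12-09 gives 1996-12-09.
Applying '+129 days' to 1996-12-09: counting 129 days forward gives 1997-04-17.

1997-04-17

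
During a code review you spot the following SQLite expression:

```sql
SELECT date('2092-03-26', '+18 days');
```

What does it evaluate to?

2092-04-13

March 2092 has 31 days; 5 remain after the 26th, so 6 days reach 2092-04-01.
Advancing 12 more days within April lands on 2092-04-13.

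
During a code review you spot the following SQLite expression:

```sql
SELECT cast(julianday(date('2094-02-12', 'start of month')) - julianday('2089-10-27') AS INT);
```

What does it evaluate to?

1558

`start of month` rewinds 2094-02-12 to 2094-02-01.
4 days remain in October 2089 after the 27th (31 − 27).
Full months from November 2089 through January 2094 contribute their day counts.
Then 1 day into February 2094.
Total: 4 + 30 + 31 + 31 + 28 + 31 + 30 + 31 + 30 + 31 + 31 + 30 + 31 + 30 + 31 + 31 + 28 + 31 + 30 + 31 + 30 + 31 + 31 + 30 + 31 + 30 + 31 + 31 + 29 + 31 + 30 + 31 + 30 + 31 + 31 + 30 + 31 + 30 + 31 + 31 + 28 + 31 + 30 + 31 + 30 + 31 + 31 + 30 + 31 + 30 + 31 + 31 + 1 = 1558.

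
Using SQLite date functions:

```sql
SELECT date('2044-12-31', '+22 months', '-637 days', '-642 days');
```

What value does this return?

Adding +22 months to 2044-12-31 gives 2046-10-31.
Applying '-637 days' to 2046-10-31: counting 637 days back gives 2045-02-01.
Applying '-642 days' to 2045-02-01: counting 642 days back gives 2043-05-01.

2043-05-01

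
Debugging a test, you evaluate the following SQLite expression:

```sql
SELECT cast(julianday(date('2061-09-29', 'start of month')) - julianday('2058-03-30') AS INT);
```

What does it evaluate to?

`start of month` rewinds 2061-09-29 to 2061-09-01.
1 day remains in March 2058 after the 30th (31 − 30).
Full months from April 2058 through August 2061 contribute their day counts.
Then 1 day into September 2061.
Total: 1 + 30 + 31 + 30 + 31 + 31 + 30 + 31 + 30 + 31 + 31 + 28 + 31 + 30 + 31 + 30 + 31 + 31 + 30 + 31 + 30 + 31 + 31 + 29 + 31 + 30 + 31 + 30 + 31 + 31 + 30 + 31 + 30 + 31 + 31 + 28 + 31 + 30 + 31 + 30 + 31 + 31 + 1 = 1251.

1251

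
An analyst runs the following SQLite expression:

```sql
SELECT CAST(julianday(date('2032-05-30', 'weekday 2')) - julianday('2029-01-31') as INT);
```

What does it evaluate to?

1217

`weekday 2` advances to the next Tuesday; 2032-05-30 is a Sunday, so it moves forward to 2032-06-01.
0 days remain in January 2029 after the 31st (31 − 31).
Full months from February 2029 through May 2032 contribute their day counts.
Then 1 day into June 2032.
Total: 0 + 28 + 31 + 30 + 31 + 30 + 31 + 31 + 30 + 31 + 30 + 31 + 31 + 28 + 31 + 30 + 31 + 30 + 31 + 31 + 30 + 31 + 30 + 31 + 31 + 28 + 31 + 30 + 31 + 30 + 31 + 31 + 30 + 31 + 30 + 31 + 31 + 29 + 31 + 30 + 31 + 1 = 1217.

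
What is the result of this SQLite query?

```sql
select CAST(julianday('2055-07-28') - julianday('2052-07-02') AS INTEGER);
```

1121

29 days remain in July 2052 after the 2nd (31 − 2).
Full months from August 2052 through June 2055 contribute their day counts.
Then 28 days into July 2055.
Total: 29 + 31 + 30 + 31 + 30 + 31 + 31 + 28 + 31 + 30 + 31 + 30 + 31 + 31 + 30 + 31 + 30 + 31 + 31 + 28 + 31 + 30 + 31 + 30 + 31 + 31 + 30 + 31 + 30 + 31 + 31 + 28 + 31 + 30 + 31 + 30 + 28 = 1121.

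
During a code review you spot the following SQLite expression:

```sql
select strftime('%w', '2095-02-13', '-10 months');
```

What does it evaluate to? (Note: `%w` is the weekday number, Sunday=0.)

2

First apply '-10 months': 2095-02-13 → 2094-04-13.
2094-04-13 is a Tuesday; with Sunday=0 that is 2.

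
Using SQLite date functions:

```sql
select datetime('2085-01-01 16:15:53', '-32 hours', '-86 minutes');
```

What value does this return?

2084-12-31 06:49:53

-32 hours from 2085-01-01 16:15:53 is 2084-12-31 08:15:53 (crosses midnight).
86 minutes = 1h 26m; -86 minutes from 2084-12-31 08:15:53 is 2084-12-31 06:49:53.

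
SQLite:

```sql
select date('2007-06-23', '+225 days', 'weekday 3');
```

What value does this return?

2008-02-06

Applying '+225 days' to 2007-06-23: counting 225 days forward gives 2008-02-03.
`weekday 3` advances to the next Wednesday; 2008-02-03 is a Sunday, so it moves forward to 2008-02-06.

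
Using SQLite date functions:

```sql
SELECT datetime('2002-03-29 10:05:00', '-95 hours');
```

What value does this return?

-95 hours from 2002-03-29 10:05:00 is 2002-03-25 11:05:00 (crosses midnight).

2002-03-25 11:05:00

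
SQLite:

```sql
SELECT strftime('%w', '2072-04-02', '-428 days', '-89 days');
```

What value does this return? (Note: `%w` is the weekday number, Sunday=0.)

0

First apply '-428 days', '-89 days': 2072-04-02 → 2070-11-02.
2070-11-02 is a Sunday; with Sunday=0 that is 0.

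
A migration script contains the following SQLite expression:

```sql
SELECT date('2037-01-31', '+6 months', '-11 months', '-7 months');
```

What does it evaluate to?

Adding +6 months to 2037-01-31 gives 2037-07-31.
Adding -11 months to 2037-07-31 gives 2036-08-31.
Adding -7 months to 2036-08-31 gives 2036-01-31.

2036-01-31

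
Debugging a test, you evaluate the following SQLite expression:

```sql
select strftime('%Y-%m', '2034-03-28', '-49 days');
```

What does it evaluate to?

First apply '-49 days': 2034-03-28 → 2034-02-07.
`%Y-%m` extracts the year-month: 2034-02.

2034-02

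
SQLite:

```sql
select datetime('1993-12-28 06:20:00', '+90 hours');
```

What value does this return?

1994-01-01 00:20:00

+90 hours from 1993-12-28 06:20:00 is 1994-01-01 00:20:00 (crosses midnight).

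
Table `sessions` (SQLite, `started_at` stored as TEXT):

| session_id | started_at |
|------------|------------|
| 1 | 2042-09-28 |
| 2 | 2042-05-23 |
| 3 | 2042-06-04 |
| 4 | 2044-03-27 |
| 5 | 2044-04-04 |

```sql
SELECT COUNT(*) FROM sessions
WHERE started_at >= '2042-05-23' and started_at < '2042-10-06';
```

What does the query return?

Rows in [2042-05-23, 2042-10-06): 2042-09-28, 2042-05-23, 2042-06-04 → 3 rows.

3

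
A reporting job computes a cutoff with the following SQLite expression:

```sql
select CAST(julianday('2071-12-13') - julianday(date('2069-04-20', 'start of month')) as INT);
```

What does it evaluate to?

986

`start of month` rewinds 2069-04-20 to 2069-04-01.
29 days remain in April 2069 after the 1st (30 − 1).
Full months from May 2069 through November 2071 contribute their day counts.
Then 13 days into December 2071.
Total: 29 + 31 + 30 + 31 + 31 + 30 + 31 + 30 + 31 + 31 + 28 + 31 + 30 + 31 + 30 + 31 + 31 + 30 + 31 + 30 + 31 + 31 + 28 + 31 + 30 + 31 + 30 + 31 + 31 + 30 + 31 + 30 + 13 = 986.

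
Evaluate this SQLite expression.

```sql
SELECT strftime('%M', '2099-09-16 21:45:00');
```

45

`%M` extracts the 2-digit minute: 45.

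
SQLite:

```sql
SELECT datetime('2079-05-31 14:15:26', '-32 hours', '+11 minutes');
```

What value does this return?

2079-05-30 06:26:26

-32 hours from 2079-05-31 14:15:26 is 2079-05-30 06:15:26 (crosses midnight).
+11 minutes from 2079-05-30 06:15:26 is 2079-05-30 06:26:26.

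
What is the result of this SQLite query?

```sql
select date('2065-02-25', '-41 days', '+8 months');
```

2065-09-15

Applying '-41 days' to 2065-02-25: counting 41 days back gives 2065-01-15.
Adding +8 months to 2065-01-15 gives 2065-09-15.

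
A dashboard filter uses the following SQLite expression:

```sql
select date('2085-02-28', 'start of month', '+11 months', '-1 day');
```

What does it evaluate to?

2085-12-31

`start of month` rewinds 2085-02-28 to 2085-02-01.
Adding +11 months to 2085-02-01 gives 2086-01-01.
Going back 1 day from 2086-01-01 reaches 2085-12-31 (last day of December, 31 days).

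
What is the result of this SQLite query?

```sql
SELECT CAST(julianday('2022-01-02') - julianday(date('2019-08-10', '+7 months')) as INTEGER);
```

663

Adding +7 months to 2019-08-10 gives 2020-03-10.
21 days remain in March 2020 after the 10th (31 − 10).
Full months from April 2020 through December 2021 contribute their day counts.
Then 2 days into January 2022.
Total: 21 + 30 + 31 + 30 + 31 + 31 + 30 + 31 + 30 + 31 + 31 + 28 + 31 + 30 + 31 + 30 + 31 + 31 + 30 + 31 + 30 + 31 + 2 = 663.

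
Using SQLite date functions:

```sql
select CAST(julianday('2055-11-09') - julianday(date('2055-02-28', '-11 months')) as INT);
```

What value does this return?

Adding -11 months to 2055-02-28 gives 2054-03-28.
3 days remain in March 2054 after the 28th (31 − 28).
Full months from April 2054 through October 2055 contribute their day counts.
Then 9 days into November 2055.
Total: 3 + 30 + 31 + 30 + 31 + 31 + 30 + 31 + 30 + 31 + 31 + 28 + 31 + 30 + 31 + 30 + 31 + 31 + 30 + 31 + 9 = 591.

591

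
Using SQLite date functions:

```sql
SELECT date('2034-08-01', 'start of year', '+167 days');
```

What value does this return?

`start of year` rewinds 2034-08-01 to 2034-01-01.
Applying '+167 days' to 2034-01-01: counting 167 days forward gives 2034-06-17.

2034-06-17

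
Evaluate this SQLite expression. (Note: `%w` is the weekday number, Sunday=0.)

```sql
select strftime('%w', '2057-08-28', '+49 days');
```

First apply '+49 days': 2057-08-28 → 2057-10-16.
2057-10-16 is a Tuesday; with Sunday=0 that is 2.

2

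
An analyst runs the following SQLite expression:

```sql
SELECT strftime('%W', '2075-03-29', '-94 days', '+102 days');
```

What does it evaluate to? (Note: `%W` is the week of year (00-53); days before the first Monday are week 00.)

First apply '-94 days', '+102 days': 2075-03-29 → 2075-04-06.
2075-04-06 is a Saturday. SQLite's %W counts Mondays since the year started; the result is 13.

13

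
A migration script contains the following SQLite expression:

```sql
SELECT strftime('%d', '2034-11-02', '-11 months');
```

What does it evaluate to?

02

First apply '-11 months': 2034-11-02 → 2033-12-02.
`%d` extracts the 2-digit day of month: 02.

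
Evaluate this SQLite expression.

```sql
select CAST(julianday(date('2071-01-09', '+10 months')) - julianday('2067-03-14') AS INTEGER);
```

1701

Adding +10 months to 2071-01-09 gives 2071-11-09.
17 days remain in March 2067 after the 14th (31 − 14).
Full months from April 2067 through October 2071 contribute their day counts.
Then 9 days into November 2071.
Total: 17 + 30 + 31 + 30 + 31 + 31 + 30 + 31 + 30 + 31 + 31 + 29 + 31 + 30 + 31 + 30 + 31 + 31 + 30 + 31 + 30 + 31 + 31 + 28 + 31 + 30 + 31 + 30 + 31 + 31 + 30 + 31 + 30 + 31 + 31 + 28 + 31 + 30 + 31 + 30 + 31 + 31 + 30 + 31 + 30 + 31 + 31 + 28 + 31 + 30 + 31 + 30 + 31 + 31 + 30 + 31 + 9 = 1701.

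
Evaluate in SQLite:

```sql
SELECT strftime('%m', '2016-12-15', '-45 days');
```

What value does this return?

10

First apply '-45 days': 2016-12-15 → 2016-10-31.
`%m` extracts the 2-digit month (01-12): 10.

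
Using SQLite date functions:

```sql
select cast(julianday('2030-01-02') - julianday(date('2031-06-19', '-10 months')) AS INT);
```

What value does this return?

-229

Adding -10 months to 2031-06-19 gives 2030-08-19.
29 days remain in January 2030 after the 2nd (31 − 2).
Full months from February 2030 through July 2030 contribute their day counts.
Then 19 days into August 2030.
Total: 29 + 28 + 31 + 30 + 31 + 30 + 31 + 19 = 229.
The subtraction is earlier − later, so the result is −229 → -229.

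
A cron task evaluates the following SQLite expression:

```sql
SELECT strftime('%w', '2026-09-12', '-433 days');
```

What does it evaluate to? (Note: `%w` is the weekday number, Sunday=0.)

0

First apply '-433 days': 2026-09-12 → 2025-07-06.
2025-07-06 is a Sunday; with Sunday=0 that is 0.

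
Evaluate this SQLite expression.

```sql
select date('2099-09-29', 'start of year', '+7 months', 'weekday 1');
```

`start of year` rewinds 2099-09-29 to 2099-01-01.
Adding +7 months to 2099-01-01 gives 2099-08-01.
`weekday 1` advances to the next Monday; 2099-08-01 is a Saturday, so it moves forward to 2099-08-03.

2099-08-03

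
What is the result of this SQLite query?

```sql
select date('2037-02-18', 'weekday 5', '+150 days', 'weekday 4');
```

2037-07-23

`weekday 5` advances to the next Friday; 2037-02-18 is a Wednesday, so it moves forward to 2037-02-20.
Applying '+150 days' to 2037-02-20: counting 150 days forward gives 2037-07-20.
`weekday 4` advances to the next Thursday; 2037-07-20 is a Monday, so it moves forward to 2037-07-23.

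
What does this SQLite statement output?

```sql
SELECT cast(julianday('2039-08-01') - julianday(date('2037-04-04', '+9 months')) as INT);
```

Adding +9 months to 2037-04-04 gives 2038-01-04.
27 days remain in January 2038 after the 4th (31 − 4).
Full months from February 2038 through July 2039 contribute their day counts.
Then 1 day into August 2039.
Total: 27 + 28 + 31 + 30 + 31 + 30 + 31 + 31 + 30 + 31 + 30 + 31 + 31 + 28 + 31 + 30 + 31 + 30 + 31 + 1 = 574.

574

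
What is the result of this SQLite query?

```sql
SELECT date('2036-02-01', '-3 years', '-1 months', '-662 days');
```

Adding -3 years to 2036-02-01 gives 2033-02-01.
Adding -1 month to 2033-02-01 gives 2033-01-01.
Applying '-662 days' to 2033-01-01: counting 662 days back gives 2031-03-11.

2031-03-11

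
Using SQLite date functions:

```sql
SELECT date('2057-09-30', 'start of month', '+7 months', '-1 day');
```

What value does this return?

2058-03-31

`start of month` rewinds 2057-09-30 to 2057-09-01.
Adding +7 months to 2057-09-01 gives 2058-04-01.
Going back 1 day from 2058-04-01 reaches 2058-03-31 (last day of March, 31 days).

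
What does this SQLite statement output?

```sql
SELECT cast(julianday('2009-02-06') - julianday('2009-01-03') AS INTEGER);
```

34

28 days remain in January 2009 after the 3rd (31 − 3).
Then 6 days into February 2009.
Total: 28 + 6 = 34.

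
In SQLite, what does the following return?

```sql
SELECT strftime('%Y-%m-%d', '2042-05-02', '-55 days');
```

First apply '-55 days': 2042-05-02 → 2042-03-08.
`%Y-%m-%d` extracts the ISO date: 2042-03-08.

2042-03-08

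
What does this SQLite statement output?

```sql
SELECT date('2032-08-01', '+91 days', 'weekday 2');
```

Applying '+91 days' to 2032-08-01: counting 91 days forward gives 2032-10-31.
`weekday 2` advances to the next Tuesday; 2032-10-31 is a Sunday, so it moves forward to 2032-11-02.

2032-11-02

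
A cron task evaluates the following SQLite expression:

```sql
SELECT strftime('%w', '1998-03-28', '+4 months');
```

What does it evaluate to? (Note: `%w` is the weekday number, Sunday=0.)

First apply '+4 months': 1998-03-28 → 1998-07-28.
1998-07-28 is a Tuesday; with Sunday=0 that is 2.

2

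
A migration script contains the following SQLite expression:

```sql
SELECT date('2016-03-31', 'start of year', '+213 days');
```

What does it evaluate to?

2016-08-01

`start of year` rewinds 2016-03-31 to 2016-01-01.
Applying '+213 days' to 2016-01-01: counting 213 days forward gives 2016-08-01.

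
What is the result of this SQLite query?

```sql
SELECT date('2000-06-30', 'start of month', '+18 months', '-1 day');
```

`start of month` rewinds 2000-06-30 to 2000-06-01.
Adding +18 months to 2000-06-01 gives 2001-12-01.
Going back 1 day from 2001-12-01 reaches 2001-11-30 (last day of November, 30 days).

2001-11-30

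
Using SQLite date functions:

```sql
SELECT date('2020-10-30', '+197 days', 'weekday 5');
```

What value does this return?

2021-05-21

Applying '+197 days' to 2020-10-30: counting 197 days forward gives 2021-05-15.
`weekday 5` advances to the next Friday; 2021-05-15 is a Saturday, so it moves forward to 2021-05-21.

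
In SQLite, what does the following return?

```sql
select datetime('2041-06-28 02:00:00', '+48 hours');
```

+48 hours from 2041-06-28 02:00:00 is 2041-06-30 02:00:00 (crosses midnight).

2041-06-30 02:00:00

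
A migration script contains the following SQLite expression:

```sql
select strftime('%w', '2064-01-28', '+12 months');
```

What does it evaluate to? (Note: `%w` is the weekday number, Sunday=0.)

First apply '+12 months': 2064-01-28 → 2065-01-28.
2065-01-28 is a Wednesday; with Sunday=0 that is 3.

3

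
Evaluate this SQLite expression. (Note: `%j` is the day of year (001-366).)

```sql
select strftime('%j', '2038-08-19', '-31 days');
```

200

First apply '-31 days': 2038-08-19 → 2038-07-19.
Day-of-year for 2038-07-19: days since 2038-01-01 inclusive = 200, zero-padded to 200.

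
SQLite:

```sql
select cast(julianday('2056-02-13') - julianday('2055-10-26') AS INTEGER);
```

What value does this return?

5 days remain in October 2055 after the 26th (31 − 26).
November 2055: 30 days.
December 2055: 31 days.
January 2056: 31 days.
Then 13 days into February 2056.
Total: 5 + 30 + 31 + 31 + 13 = 110.

110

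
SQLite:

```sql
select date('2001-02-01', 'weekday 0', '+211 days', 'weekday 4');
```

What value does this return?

`weekday 0` advances to the next Sunday; 2001-02-01 is a Thursday, so it moves forward to 2001-02-04.
Applying '+211 days' to 2001-02-04: counting 211 days forward gives 2001-09-03.
`weekday 4` advances to the next Thursday; 2001-09-03 is a Monday, so it moves forward to 2001-09-06.

2001-09-06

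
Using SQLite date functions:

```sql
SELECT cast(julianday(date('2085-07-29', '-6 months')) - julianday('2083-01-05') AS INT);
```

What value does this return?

Adding -6 months to 2085-07-29 gives 2085-01-29.
26 days remain in January 2083 after the 5th (31 − 5).
Full months from February 2083 through December 2084 contribute their day counts.
Then 29 days into January 2085.
Total: 26 + 28 + 31 + 30 + 31 + 30 + 31 + 31 + 30 + 31 + 30 + 31 + 31 + 29 + 31 + 30 + 31 + 30 + 31 + 31 + 30 + 31 + 30 + 31 + 29 = 755.

755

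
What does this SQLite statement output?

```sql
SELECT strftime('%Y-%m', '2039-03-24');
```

`%Y-%m` extracts the year-month: 2039-03.

2039-03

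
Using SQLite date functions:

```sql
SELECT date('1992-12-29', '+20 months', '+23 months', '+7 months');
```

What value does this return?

1997-03-01

Adding +20 months to 1992-12-29 gives 1994-08-29.
Adding +23 months to 1994-08-29 gives 1996-07-29.
Adding +7 months to 1996-07-29 targets 1997-02-29. February 1997 has only 28 days, so SQLite normalizes the 1-day overflow forward to 1997-03-01.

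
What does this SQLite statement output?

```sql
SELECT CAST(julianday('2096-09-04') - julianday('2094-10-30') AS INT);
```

675

1 day remains in October 2094 after the 30th (31 − 30).
Full months from November 2094 through August 2096 contribute their day counts.
Then 4 days into September 2096.
Total: 1 + 30 + 31 + 31 + 28 + 31 + 30 + 31 + 30 + 31 + 31 + 30 + 31 + 30 + 31 + 31 + 29 + 31 + 30 + 31 + 30 + 31 + 31 + 4 = 675.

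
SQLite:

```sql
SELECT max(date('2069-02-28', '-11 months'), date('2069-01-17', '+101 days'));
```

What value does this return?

2069-04-28

date('2069-02-28', '-11 months') → 2068-03-28.
date('2069-01-17', '+101 days') → 2069-04-28.
Later of the two is 2069-04-28.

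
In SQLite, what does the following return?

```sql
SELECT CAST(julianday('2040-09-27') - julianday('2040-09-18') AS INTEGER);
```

9

Both dates are in September 2040: 27 − 18 = 9.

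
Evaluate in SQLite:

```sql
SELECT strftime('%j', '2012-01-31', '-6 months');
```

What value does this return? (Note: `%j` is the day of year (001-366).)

First apply '-6 months': 2012-01-31 → 2011-07-31.
Day-of-year for 2011-07-31: days since 2011-01-01 inclusive = 212, zero-padded to 212.

212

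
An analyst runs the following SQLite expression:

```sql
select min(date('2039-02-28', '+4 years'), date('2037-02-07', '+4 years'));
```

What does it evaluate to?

2041-02-07

date('2039-02-28', '+4 years') → 2043-02-28.
date('2037-02-07', '+4 years') → 2041-02-07.
Earlier of the two is 2041-02-07.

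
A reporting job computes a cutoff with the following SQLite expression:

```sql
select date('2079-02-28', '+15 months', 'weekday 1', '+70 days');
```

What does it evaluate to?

Adding +15 months to 2079-02-28 gives 2080-05-28.
`weekday 1` advances to the next Monday; 2080-05-28 is a Tuesday, so it moves forward to 2080-06-03.
Applying '+70 days' to 2080-06-03: counting 70 days forward gives 2080-08-12.

2080-08-12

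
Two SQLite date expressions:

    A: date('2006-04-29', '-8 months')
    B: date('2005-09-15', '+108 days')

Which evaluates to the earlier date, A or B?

A = 2005-08-29.
B = 2006-01-01.
A is earlier.

A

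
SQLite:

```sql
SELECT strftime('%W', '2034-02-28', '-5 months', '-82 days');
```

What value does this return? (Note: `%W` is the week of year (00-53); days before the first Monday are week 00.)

First apply '-5 months', '-82 days': 2034-02-28 → 2033-07-08.
2033-07-08 is a Friday. SQLite's %W counts Mondays since the year started; the result is 27.

27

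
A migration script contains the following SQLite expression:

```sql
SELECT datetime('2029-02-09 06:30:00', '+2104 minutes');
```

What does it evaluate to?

2029-02-10 17:34:00

2104 minutes = 35h 4m; +2104 minutes from 2029-02-09 06:30:00 is 2029-02-10 17:34:00 (crosses midnight).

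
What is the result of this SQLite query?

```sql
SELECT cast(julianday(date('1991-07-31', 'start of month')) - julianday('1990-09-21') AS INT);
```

283

`start of month` rewinds 1991-07-31 to 1991-07-01.
9 days remain in September 1990 after the 21st (30 − 21).
Full months from October 1990 through June 1991 contribute their day counts.
Then 1 day into July 1991.
Total: 9 + 31 + 30 + 31 + 31 + 28 + 31 + 30 + 31 + 30 + 1 = 283.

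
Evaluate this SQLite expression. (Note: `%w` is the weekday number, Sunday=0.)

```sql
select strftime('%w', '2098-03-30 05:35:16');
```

2098-03-30 is a Sunday; with Sunday=0 that is 0.

0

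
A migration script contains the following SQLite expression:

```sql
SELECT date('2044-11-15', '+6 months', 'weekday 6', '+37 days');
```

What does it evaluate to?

2045-06-26

Adding +6 months to 2044-11-15 gives 2045-05-15.
`weekday 6` advances to the next Saturday; 2045-05-15 is a Monday, so it moves forward to 2045-05-20.
May 2045 has 31 days; 11 remain after the 20th, so 12 days reach 2045-06-01.
Advancing 25 more days within June lands on 2045-06-26.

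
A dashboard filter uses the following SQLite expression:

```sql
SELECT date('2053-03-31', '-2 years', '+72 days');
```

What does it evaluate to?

2051-06-11

Adding -2 years to 2053-03-31 gives 2051-03-31.
Applying '+72 days' to 2051-03-31: counting 72 days forward gives 2051-06-11.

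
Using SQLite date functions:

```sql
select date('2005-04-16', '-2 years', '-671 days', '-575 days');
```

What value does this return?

Adding -2 years to 2005-04-16 gives 2003-04-16.
Applying '-671 days' to 2003-04-16: counting 671 days back gives 2001-06-14.
Applying '-575 days' to 2001-06-14: counting 575 days back gives 1999-11-17.

1999-11-17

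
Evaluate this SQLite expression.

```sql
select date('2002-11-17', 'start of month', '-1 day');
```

2002-10-31

`start of month` rewinds 2002-11-17 to 2002-11-01.
Going back 1 day from 2002-11-01 reaches 2002-10-31 (last day of October, 31 days).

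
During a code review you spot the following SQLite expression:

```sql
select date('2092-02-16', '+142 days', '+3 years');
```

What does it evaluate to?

2095-07-07

Applying '+142 days' to 2092-02-16: counting 142 days forward gives 2092-07-07.
Adding +3 years to 2092-07-07 gives 2095-07-07.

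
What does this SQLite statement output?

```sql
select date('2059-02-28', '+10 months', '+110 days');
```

Adding +10 months to 2059-02-28 gives 2059-12-28.
Applying '+110 days' to 2059-12-28: counting 110 days forward gives 2060-04-16.

2060-04-16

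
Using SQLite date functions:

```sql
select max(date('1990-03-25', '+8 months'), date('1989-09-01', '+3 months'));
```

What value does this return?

date('1990-03-25', '+8 months') → 1990-11-25.
date('1989-09-01', '+3 months') → 1989-12-01.
Later of the two is 1990-11-25.

1990-11-25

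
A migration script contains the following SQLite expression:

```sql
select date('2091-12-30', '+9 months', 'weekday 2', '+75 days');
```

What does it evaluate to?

Adding +9 months to 2091-12-30 gives 2092-09-30.
`weekday 2` advances to the next Tuesday; 2092-09-30 is already a Tuesday, so it stays at 2092-09-30.
Applying '+75 days' to 2092-09-30: counting 75 days forward gives 2092-12-14.

2092-12-14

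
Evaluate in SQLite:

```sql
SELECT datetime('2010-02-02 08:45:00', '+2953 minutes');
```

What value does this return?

2010-02-04 09:58:00

2953 minutes = 49h 13m; +2953 minutes from 2010-02-02 08:45:00 is 2010-02-04 09:58:00 (crosses midnight).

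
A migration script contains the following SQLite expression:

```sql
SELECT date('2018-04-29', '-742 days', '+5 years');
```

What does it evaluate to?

2021-04-17

Applying '-742 days' to 2018-04-29: counting 742 days back gives 2016-04-17.
Adding +5 years to 2016-04-17 gives 2021-04-17.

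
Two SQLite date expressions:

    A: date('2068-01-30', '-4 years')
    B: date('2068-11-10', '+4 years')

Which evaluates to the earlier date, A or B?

A

A = 2064-01-30.
B = 2072-11-10.
A is earlier.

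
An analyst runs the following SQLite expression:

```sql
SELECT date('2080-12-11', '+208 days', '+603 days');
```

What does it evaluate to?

Applying '+208 days' to 2080-12-11: counting 208 days forward gives 2081-07-07.
Applying '+603 days' to 2081-07-07: counting 603 days forward gives 2083-03-02.

2083-03-02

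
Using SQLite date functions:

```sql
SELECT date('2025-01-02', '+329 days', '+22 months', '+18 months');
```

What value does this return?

Applying '+329 days' to 2025-01-02: counting 329 days forward gives 2025-11-27.
Adding +22 months to 2025-11-27 gives 2027-09-27.
Adding +18 months to 2027-09-27 gives 2029-03-27.

2029-03-27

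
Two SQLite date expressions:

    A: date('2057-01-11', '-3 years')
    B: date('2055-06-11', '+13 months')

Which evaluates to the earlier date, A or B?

A

A = 2054-01-11.
B = 2056-07-11.
A is earlier.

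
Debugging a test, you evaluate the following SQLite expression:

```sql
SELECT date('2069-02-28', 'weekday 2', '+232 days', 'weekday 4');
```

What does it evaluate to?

`weekday 2` advances to the next Tuesday; 2069-02-28 is a Thursday, so it moves forward to 2069-03-05.
Applying '+232 days' to 2069-03-05: counting 232 days forward gives 2069-10-23.
`weekday 4` advances to the next Thursday; 2069-10-23 is a Wednesday, so it moves forward to 2069-10-24.

2069-10-24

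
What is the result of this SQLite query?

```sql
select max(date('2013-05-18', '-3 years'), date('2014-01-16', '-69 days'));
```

2013-11-08

date('2013-05-18', '-3 years') → 2010-05-18.
date('2014-01-16', '-69 days') → 2013-11-08.
Later of the two is 2013-11-08.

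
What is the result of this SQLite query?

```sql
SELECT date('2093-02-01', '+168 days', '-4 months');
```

Applying '+168 days' to 2093-02-01: counting 168 days forward gives 2093-07-19.
Adding -4 months to 2093-07-19 gives 2093-03-19.

2093-03-19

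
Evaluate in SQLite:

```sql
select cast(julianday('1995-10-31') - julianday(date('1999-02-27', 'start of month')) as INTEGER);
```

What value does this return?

`start of month` rewinds 1999-02-27 to 1999-02-01.
0 days remain in October 1995 after the 31st (31 − 31).
Full months from November 1995 through January 1999 contribute their day counts.
Then 1 day into February 1999.
Total: 0 + 30 + 31 + 31 + 29 + 31 + 30 + 31 + 30 + 31 + 31 + 30 + 31 + 30 + 31 + 31 + 28 + 31 + 30 + 31 + 30 + 31 + 31 + 30 + 31 + 30 + 31 + 31 + 28 + 31 + 30 + 31 + 30 + 31 + 31 + 30 + 31 + 30 + 31 + 31 + 1 = 1189.
The subtraction is earlier − later, so the result is −1189 → -1189.

-1189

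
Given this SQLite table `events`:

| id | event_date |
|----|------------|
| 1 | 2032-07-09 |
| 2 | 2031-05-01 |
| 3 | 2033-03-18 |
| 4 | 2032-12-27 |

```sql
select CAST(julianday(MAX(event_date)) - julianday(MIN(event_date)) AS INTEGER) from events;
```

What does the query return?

MIN = 2031-05-01, MAX = 2033-03-18.
30 days remain in May 2031 after the 1st (31 − 1).
Full months from June 2031 through February 2033 contribute their day counts.
Then 18 days into March 2033.
Total: 30 + 30 + 31 + 31 + 30 + 31 + 30 + 31 + 31 + 29 + 31 + 30 + 31 + 30 + 31 + 31 + 30 + 31 + 30 + 31 + 31 + 28 + 18 = 687.

687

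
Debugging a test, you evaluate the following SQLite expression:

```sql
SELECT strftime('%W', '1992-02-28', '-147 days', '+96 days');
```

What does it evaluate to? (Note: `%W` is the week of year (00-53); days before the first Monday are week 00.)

First apply '-147 days', '+96 days': 1992-02-28 → 1992-01-08.
1992-01-08 is a Wednesday. SQLite's %W counts Mondays since the year started; the result is 01.

01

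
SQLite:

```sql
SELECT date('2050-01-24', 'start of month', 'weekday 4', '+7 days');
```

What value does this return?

2050-01-13

`start of month` rewinds 2050-01-24 to 2050-01-01.
`weekday 4` advances to the next Thursday; 2050-01-01 is a Saturday, so it moves forward to 2050-01-06.
Advancing 7 more days within January lands on 2050-01-13.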